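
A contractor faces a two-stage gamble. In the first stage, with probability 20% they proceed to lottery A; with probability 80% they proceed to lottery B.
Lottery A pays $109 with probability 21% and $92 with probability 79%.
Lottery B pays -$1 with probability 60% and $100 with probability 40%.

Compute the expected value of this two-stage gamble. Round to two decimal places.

$50.63

EV(A) = 0.21 × 109 + 0.79 × 92 = 22.89 + 72.68 = 95.57
EV(B) = 0.6 × (-1) + 0.4 × 100 = -0.6 + 40 = 39.4
Overall = 0.2 × 95.57 + 0.8 × 39.4 = 19.114 + 31.52 = 50.634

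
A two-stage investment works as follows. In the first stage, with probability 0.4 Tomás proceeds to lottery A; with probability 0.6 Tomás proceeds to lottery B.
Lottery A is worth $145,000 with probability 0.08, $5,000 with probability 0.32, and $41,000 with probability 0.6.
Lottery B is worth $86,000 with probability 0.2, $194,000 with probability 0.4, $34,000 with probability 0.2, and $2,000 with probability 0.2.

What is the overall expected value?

$76,320

EV(A) = 0.08 × 145000 + 0.32 × 5000 + 0.6 × 41000 = 11600 + 1600 + 24600 = 37800
EV(B) = 0.2 × 86000 + 0.4 × 194000 + 0.2 × 34000 + 0.2 × 2000 = 17200 + 77600 + 6800 + 400 = 102000
Overall = 0.4 × 37800 + 0.6 × 102000 = 15120 + 61200 = 76320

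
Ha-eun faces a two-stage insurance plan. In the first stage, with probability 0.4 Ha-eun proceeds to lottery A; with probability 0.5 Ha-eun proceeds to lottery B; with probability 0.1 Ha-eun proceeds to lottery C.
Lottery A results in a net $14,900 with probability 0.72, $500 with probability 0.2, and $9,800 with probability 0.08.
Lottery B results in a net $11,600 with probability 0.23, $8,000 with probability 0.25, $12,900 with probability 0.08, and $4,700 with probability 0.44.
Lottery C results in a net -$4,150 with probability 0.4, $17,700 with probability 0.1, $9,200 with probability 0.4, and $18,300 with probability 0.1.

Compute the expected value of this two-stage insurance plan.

$9,090.80

EV(A) = 0.72 × 14900 + 0.2 × 500 + 0.08 × 9800 = 10728 + 100 + 784 = 11612
EV(B) = 0.23 × 11600 + 0.25 × 8000 + 0.08 × 12900 + 0.44 × 4700 = 2668 + 2000 + 1032 + 2068 = 7768
EV(C) = 0.4 × (-4150) + 0.1 × 17700 + 0.4 × 9200 + 0.1 × 18300 = -1660 + 1770 + 3680 + 1830 = 5620
Overall = 0.4 × 11612 + 0.5 × 7768 + 0.1 × 5620 = 4644.8 + 3884 + 562 = 9090.8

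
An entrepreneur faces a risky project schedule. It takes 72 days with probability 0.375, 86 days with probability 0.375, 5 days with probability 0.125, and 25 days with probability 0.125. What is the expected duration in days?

63 days

EV = 0.375 × 72 + 0.375 × 86 + 0.125 × 5 + 0.125 × 25 = 27 + 32.25 + 0.625 + 3.125 = 63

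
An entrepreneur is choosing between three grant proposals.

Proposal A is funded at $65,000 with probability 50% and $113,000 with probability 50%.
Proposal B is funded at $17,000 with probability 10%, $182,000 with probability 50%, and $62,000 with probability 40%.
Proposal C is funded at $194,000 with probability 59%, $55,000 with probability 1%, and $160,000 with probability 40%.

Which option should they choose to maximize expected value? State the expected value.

Proposal A = 0.5 × 65000 + 0.5 × 113000 = 32500 + 56500 = 89000
Proposal B = 0.1 × 17000 + 0.5 × 182000 + 0.4 × 62000 = 1700 + 91000 + 24800 = 117500
Proposal C = 0.59 × 194000 + 0.01 × 55000 + 0.4 × 160000 = 114460 + 550 + 64000 = 179010

Proposal C ($179,010)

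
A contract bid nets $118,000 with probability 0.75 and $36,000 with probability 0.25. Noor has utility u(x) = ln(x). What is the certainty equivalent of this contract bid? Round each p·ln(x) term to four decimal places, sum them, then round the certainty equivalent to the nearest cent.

E[u] = 0.75·ln(118000) + 0.25·ln(36000) = 8.7588 + 2.6228 = 11.3816
CE = e^11.3816 ≈ 87693.23

$87,693.23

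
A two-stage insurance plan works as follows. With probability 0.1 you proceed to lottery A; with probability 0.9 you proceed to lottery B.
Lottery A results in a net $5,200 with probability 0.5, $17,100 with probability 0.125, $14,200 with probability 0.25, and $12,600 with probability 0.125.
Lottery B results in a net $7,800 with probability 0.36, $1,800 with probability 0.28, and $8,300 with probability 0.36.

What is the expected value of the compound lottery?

EV(A) = 0.5 × 5200 + 0.125 × 17100 + 0.25 × 14200 + 0.125 × 12600 = 2600 + 2137.5 + 3550 + 1575 = 9862.5
EV(B) = 0.36 × 7800 + 0.28 × 1800 + 0.36 × 8300 = 2808 + 504 + 2988 = 6300
Overall = 0.1 × 9862.5 + 0.9 × 6300 = 986.25 + 5670 = 6656.25

$6,656.25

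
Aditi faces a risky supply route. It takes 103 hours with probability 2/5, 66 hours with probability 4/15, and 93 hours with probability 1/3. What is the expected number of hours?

89.8 hours

EV = 2/5 × 103 + 4/15 × 66 + 1/3 × 93 = 41.2 + 17.6 + 31 = 89.8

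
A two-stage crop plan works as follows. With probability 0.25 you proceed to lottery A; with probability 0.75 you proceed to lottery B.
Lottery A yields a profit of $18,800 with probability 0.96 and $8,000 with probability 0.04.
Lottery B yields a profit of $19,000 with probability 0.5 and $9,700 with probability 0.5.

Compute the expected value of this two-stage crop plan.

EV(A) = 0.96 × 18800 + 0.04 × 8000 = 18048 + 320 = 18368
EV(B) = 0.5 × 19000 + 0.5 × 9700 = 9500 + 4850 = 14350
Overall = 0.25 × 18368 + 0.75 × 14350 = 4592 + 10762.5 = 15354.5

$15,354.50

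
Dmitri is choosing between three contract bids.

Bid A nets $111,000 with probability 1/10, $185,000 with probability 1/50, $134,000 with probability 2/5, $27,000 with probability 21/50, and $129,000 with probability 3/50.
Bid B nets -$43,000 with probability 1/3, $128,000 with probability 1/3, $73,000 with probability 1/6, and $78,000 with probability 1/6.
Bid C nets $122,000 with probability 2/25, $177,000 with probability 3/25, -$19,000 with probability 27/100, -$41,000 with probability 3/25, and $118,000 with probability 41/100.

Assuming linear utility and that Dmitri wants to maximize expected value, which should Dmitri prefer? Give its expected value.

Bid A = 1/10 × 111000 + 1/50 × 185000 + 2/5 × 134000 + 21/50 × 27000 + 3/50 × 129000 = 11100 + 3700 + 53600 + 11340 + 7740 = 87480
Bid B = 1/3 × (-43000) + 1/3 × 128000 + 1/6 × 73000 + 1/6 × 78000 = -14333.3333 + 42666.6667 + 12166.6667 + 13000 = 53500
Bid C = 2/25 × 122000 + 3/25 × 177000 + 27/100 × (-19000) + 3/25 × (-41000) + 41/100 × 118000 = 9760 + 21240 − 5130 − 4920 + 48380 = 69330

Bid A ($87,480)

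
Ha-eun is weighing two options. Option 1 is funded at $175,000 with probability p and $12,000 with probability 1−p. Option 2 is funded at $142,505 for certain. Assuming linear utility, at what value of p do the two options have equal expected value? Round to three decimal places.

p·175000 + (1−p)·12000 = 142505
163000p + 12000 = 142505
p = (142505 − 12000) / 163000

p = 0.801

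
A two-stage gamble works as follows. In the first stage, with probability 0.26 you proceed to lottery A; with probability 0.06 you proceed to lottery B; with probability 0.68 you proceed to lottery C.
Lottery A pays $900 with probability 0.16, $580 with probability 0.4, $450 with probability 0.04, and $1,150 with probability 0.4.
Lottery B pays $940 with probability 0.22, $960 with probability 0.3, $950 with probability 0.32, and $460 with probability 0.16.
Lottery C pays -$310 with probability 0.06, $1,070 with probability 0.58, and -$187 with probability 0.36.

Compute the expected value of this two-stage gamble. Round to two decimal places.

$637.97

EV(A) = 0.16 × 900 + 0.4 × 580 + 0.04 × 450 + 0.4 × 1150 = 144 + 232 + 18 + 460 = 854
EV(B) = 0.22 × 940 + 0.3 × 960 + 0.32 × 950 + 0.16 × 460 = 206.8 + 288 + 304 + 73.6 = 872.4
EV(C) = 0.06 × (-310) + 0.58 × 1070 + 0.36 × (-187) = -18.6 + 620.6 − 67.32 = 534.68
Overall = 0.26 × 854 + 0.06 × 872.4 + 0.68 × 534.68 = 222.04 + 52.344 + 363.5824 = 637.9664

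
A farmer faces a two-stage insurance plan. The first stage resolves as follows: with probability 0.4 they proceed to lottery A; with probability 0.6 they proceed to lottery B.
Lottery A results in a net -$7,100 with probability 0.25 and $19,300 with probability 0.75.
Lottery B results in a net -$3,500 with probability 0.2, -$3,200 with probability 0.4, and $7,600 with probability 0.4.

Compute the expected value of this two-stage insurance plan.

$5,716

EV(A) = 0.25 × (-7100) + 0.75 × 19300 = -1775 + 14475 = 12700
EV(B) = 0.2 × (-3500) + 0.4 × (-3200) + 0.4 × 7600 = -700 − 1280 + 3040 = 1060
Overall = 0.4 × 12700 + 0.6 × 1060 = 5080 + 636 = 5716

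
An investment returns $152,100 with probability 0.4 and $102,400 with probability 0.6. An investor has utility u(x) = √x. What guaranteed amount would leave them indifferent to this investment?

E[u] = 0.4·√152100 + 0.6·√102400 = 0.4·390 + 0.6·320 = 348
CE = (348)² = 121104

$121,104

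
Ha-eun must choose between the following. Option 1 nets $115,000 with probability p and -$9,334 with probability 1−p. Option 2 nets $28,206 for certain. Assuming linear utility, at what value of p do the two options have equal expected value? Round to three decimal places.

p·115000 + (1−p)·(-9334) = 28206
124334p − 9334 = 28206
p = (28206 + 9334) / 124334

p = 0.302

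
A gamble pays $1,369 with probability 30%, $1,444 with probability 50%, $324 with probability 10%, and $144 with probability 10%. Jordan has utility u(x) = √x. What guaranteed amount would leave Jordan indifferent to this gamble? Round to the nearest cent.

$1,095.61

E[u] = 0.3·√1369 + 0.5·√1444 + 0.1·√324 + 0.1·√144 = 0.3·37 + 0.5·38 + 0.1·18 + 0.1·12 = 33.1
CE = (33.1)² = 1095.61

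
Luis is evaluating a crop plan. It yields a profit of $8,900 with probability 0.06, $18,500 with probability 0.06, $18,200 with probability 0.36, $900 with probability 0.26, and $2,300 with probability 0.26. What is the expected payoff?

EV = 0.06 × 8900 + 0.06 × 18500 + 0.36 × 18200 + 0.26 × 900 + 0.26 × 2300 = 534 + 1110 + 6552 + 234 + 598 = 9028

$9,028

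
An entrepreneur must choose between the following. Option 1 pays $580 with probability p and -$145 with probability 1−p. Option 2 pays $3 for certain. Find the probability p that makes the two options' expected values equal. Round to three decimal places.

p·580 + (1−p)·(-145) = 3
725p − 145 = 3
p = (3 + 145) / 725

p = 0.204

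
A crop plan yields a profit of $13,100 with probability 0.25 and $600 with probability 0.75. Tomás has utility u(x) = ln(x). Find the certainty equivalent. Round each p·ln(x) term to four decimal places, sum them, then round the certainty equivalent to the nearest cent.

E[u] = 0.25·ln(13100) + 0.75·ln(600) = 2.3701 + 4.7977 = 7.1678
CE = e^7.1678 ≈ 1296.99

$1,296.99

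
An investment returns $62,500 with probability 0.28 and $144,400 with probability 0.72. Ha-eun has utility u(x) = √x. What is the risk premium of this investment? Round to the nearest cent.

E[u] = 0.28·√62500 + 0.72·√144400 = 0.28·250 + 0.72·380 = 343.6
CE = (343.6)² = 118060.96
Risk premium = EV − CE = 121468 − 118060.96 = 3407.04

$3,407.04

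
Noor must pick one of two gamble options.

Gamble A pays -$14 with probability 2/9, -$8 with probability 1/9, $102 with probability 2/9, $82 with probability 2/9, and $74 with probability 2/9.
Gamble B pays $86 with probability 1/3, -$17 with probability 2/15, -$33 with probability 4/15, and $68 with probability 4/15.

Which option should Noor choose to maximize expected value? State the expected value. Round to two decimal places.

Gamble A ($53.33)

Gamble A = 2/9 × (-14) + 1/9 × (-8) + 2/9 × 102 + 2/9 × 82 + 2/9 × 74 = -3.1111 − 0.8889 + 22.6667 + 18.2222 + 16.4444 = 53.3333
Gamble B = 1/3 × 86 + 2/15 × (-17) + 4/15 × (-33) + 4/15 × 68 = 28.6667 − 2.2667 − 8.8 + 18.1333 = 35.7333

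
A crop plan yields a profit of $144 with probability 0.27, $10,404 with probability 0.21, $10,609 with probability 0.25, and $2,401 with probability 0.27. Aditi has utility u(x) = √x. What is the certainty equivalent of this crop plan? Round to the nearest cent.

$4,050.05

E[u] = 0.27·√144 + 0.21·√10404 + 0.25·√10609 + 0.27·√2401 = 0.27·12 + 0.21·102 + 0.25·103 + 0.27·49 = 63.64
CE = (63.64)² = 4050.0496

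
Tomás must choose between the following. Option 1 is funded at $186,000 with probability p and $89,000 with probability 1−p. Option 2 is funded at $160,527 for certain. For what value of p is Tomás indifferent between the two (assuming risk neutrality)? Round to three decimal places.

p·186000 + (1−p)·89000 = 160527
97000p + 89000 = 160527
p = (160527 − 89000) / 97000

p = 0.737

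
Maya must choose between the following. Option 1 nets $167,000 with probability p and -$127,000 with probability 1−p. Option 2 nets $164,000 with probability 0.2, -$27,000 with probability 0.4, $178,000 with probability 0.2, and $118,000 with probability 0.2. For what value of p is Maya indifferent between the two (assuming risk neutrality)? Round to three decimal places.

EV(Option 2) = 0.2 × 164000 + 0.4 × (-27000) + 0.2 × 178000 + 0.2 × 118000 = 32800 − 10800 + 35600 + 23600 = 81200
p·167000 + (1−p)·(-127000) = 81200
294000p − 127000 = 81200
p = (81200 + 127000) / 294000

p = 0.708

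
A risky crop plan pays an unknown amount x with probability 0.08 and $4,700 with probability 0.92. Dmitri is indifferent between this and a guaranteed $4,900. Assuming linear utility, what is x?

x = $7,200

0.08·x + 0.92·4700 = 4900
0.08·x = 4900 − 4324 = 576
x = 576 / 0.08 = 7200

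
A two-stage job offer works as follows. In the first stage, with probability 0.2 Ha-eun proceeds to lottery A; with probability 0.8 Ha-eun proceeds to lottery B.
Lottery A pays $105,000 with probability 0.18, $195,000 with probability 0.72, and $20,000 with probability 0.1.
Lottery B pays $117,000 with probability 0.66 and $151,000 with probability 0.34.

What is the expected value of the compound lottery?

$135,108

EV(A) = 0.18 × 105000 + 0.72 × 195000 + 0.1 × 20000 = 18900 + 140400 + 2000 = 161300
EV(B) = 0.66 × 117000 + 0.34 × 151000 = 77220 + 51340 = 128560
Overall = 0.2 × 161300 + 0.8 × 128560 = 32260 + 102848 = 135108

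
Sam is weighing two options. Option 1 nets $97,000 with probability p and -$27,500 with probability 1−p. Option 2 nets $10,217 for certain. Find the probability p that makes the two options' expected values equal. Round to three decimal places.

p = 0.303

p·97000 + (1−p)·(-27500) = 10217
124500p − 27500 = 10217
p = (10217 + 27500) / 124500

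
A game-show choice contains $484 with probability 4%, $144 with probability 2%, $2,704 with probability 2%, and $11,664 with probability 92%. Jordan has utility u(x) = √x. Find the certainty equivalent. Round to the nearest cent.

E[u] = 0.04·√484 + 0.02·√144 + 0.02·√2704 + 0.92·√11664 = 0.04·22 + 0.02·12 + 0.02·52 + 0.92·108 = 101.52
CE = (101.52)² = 10306.3104

$10,306.31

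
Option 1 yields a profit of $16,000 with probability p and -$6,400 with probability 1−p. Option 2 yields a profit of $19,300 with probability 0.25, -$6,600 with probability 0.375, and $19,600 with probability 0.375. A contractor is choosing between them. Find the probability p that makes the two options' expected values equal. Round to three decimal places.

p = 0.719

EV(Option 2) = 0.25 × 19300 + 0.375 × (-6600) + 0.375 × 19600 = 4825 − 2475 + 7350 = 9700
p·16000 + (1−p)·(-6400) = 9700
22400p − 6400 = 9700
p = (9700 + 6400) / 22400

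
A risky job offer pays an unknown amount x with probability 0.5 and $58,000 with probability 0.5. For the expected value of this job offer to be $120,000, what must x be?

0.5·x + 0.5·58000 = 120000
0.5·x = 120000 − 29000 = 91000
x = 91000 / 0.5 = 182000

x = $182,000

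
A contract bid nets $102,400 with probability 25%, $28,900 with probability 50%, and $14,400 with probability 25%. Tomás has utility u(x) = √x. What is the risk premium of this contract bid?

$5,625

E[u] = 0.25·√102400 + 0.5·√28900 + 0.25·√14400 = 0.25·320 + 0.5·170 + 0.25·120 = 195
CE = (195)² = 38025
Risk premium = EV − CE = 43650 − 38025 = 5625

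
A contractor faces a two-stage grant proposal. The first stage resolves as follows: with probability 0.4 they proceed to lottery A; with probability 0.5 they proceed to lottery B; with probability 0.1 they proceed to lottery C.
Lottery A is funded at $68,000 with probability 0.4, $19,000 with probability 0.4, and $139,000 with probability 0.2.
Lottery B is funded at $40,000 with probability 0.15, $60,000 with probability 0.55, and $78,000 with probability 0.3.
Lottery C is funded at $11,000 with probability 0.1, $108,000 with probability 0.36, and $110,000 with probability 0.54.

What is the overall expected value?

EV(A) = 0.4 × 68000 + 0.4 × 19000 + 0.2 × 139000 = 27200 + 7600 + 27800 = 62600
EV(B) = 0.15 × 40000 + 0.55 × 60000 + 0.3 × 78000 = 6000 + 33000 + 23400 = 62400
EV(C) = 0.1 × 11000 + 0.36 × 108000 + 0.54 × 110000 = 1100 + 38880 + 59400 = 99380
Overall = 0.4 × 62600 + 0.5 × 62400 + 0.1 × 99380 = 25040 + 31200 + 9938 = 66178

$66,178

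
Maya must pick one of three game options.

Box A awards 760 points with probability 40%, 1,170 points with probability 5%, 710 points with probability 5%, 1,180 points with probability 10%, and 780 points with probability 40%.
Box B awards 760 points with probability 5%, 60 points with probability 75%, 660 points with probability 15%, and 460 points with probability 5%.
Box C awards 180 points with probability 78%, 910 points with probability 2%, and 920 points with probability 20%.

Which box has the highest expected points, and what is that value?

Box A (828 points)

Box A = 0.4 × 760 + 0.05 × 1170 + 0.05 × 710 + 0.1 × 1180 + 0.4 × 780 = 304 + 58.5 + 35.5 + 118 + 312 = 828
Box B = 0.05 × 760 + 0.75 × 60 + 0.15 × 660 + 0.05 × 460 = 38 + 45 + 99 + 23 = 205
Box C = 0.78 × 180 + 0.02 × 910 + 0.2 × 920 = 140.4 + 18.2 + 184 = 342.6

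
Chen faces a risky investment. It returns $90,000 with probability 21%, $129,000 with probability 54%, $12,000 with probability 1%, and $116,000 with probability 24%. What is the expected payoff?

$116,520

EV = 0.21 × 90000 + 0.54 × 129000 + 0.01 × 12000 + 0.24 × 116000 = 18900 + 69660 + 120 + 27840 = 116520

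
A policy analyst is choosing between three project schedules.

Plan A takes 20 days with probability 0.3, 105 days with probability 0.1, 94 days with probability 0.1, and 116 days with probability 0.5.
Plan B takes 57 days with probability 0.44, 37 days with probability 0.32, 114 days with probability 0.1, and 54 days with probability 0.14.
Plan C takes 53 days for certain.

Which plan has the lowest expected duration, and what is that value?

Plan A = 0.3 × 20 + 0.1 × 105 + 0.1 × 94 + 0.5 × 116 = 6 + 10.5 + 9.4 + 58 = 83.9
Plan B = 0.44 × 57 + 0.32 × 37 + 0.1 × 114 + 0.14 × 54 = 25.08 + 11.84 + 11.4 + 7.56 = 55.88
Plan C: 53 (certain)

Plan C (53 days)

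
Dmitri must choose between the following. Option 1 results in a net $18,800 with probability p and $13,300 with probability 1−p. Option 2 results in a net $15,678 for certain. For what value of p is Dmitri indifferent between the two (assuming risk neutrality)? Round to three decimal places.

p·18800 + (1−p)·13300 = 15678
5500p + 13300 = 15678
p = (15678 − 13300) / 5500

p = 0.432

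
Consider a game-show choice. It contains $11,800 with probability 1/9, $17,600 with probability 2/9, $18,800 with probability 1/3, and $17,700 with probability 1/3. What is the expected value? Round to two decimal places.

EV = 1/9 × 11800 + 2/9 × 17600 + 1/3 × 18800 + 1/3 × 17700 = 1311.1111 + 3911.1111 + 6266.6667 + 5900 = 17388.8889

$17,388.89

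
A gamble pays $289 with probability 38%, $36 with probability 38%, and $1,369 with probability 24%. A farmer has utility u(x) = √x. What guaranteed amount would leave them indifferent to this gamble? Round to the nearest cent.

$310.46

E[u] = 0.38·√289 + 0.38·√36 + 0.24·√1369 = 0.38·17 + 0.38·6 + 0.24·37 = 17.62
CE = (17.62)² = 310.4644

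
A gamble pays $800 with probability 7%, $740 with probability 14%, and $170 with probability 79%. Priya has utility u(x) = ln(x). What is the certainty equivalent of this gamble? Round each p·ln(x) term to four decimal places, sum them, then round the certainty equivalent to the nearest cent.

E[u] = 0.07·ln(800) + 0.14·ln(740) + 0.79·ln(170) = 0.4679 + 0.9249 + 4.0573 = 5.4501
CE = e^5.4501 ≈ 232.78

$232.78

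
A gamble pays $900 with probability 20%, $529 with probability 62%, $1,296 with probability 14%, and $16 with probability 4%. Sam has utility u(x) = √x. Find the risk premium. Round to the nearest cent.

E[u] = 0.2·√900 + 0.62·√529 + 0.14·√1296 + 0.04·√16 = 0.2·30 + 0.62·23 + 0.14·36 + 0.04·4 = 25.46
CE = (25.46)² = 648.2116
Risk premium = EV − CE = 690.06 − 648.2116 = 41.8484

$41.85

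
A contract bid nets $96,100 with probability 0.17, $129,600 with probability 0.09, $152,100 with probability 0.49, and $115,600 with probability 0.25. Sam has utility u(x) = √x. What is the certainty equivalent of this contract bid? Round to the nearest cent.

E[u] = 0.17·√96100 + 0.09·√129600 + 0.49·√152100 + 0.25·√115600 = 0.17·310 + 0.09·360 + 0.49·390 + 0.25·340 = 361.2
CE = (361.2)² = 130465.44

$130,465.44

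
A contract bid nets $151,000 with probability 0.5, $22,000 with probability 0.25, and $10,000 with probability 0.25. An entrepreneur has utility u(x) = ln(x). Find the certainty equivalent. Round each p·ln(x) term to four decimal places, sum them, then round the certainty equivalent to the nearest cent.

E[u] = 0.5·ln(151000) + 0.25·ln(22000) + 0.25·ln(10000) = 5.9625 + 2.4997 + 2.3026 = 10.7648
CE = e^10.7648 ≈ 47325.29

$47,325.29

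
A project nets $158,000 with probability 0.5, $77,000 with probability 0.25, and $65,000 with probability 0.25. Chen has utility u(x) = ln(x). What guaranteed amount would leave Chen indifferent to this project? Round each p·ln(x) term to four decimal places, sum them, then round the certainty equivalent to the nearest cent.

E[u] = 0.5·ln(158000) + 0.25·ln(77000) + 0.25·ln(65000) = 5.9852 + 2.8129 + 2.7705 = 11.5686
CE = e^11.5686 ≈ 105725.35

$105,725.35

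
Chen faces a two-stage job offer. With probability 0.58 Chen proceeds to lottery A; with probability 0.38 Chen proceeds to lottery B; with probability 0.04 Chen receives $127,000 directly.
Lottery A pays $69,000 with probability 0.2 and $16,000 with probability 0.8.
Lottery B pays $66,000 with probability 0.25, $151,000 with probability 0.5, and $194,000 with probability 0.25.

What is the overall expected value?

$73,898

EV(A) = 0.2 × 69000 + 0.8 × 16000 = 13800 + 12800 = 26600
EV(B) = 0.25 × 66000 + 0.5 × 151000 + 0.25 × 194000 = 16500 + 75500 + 48500 = 140500
Branch C: 127000 (certain)
Overall = 0.58 × 26600 + 0.38 × 140500 + 0.04 × 127000 = 15428 + 53390 + 5080 = 73898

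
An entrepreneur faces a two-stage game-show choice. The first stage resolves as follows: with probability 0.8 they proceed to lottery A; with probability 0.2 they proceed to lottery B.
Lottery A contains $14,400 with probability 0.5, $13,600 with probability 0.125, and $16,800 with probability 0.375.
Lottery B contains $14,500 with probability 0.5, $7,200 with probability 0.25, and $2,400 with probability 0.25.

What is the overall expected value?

EV(A) = 0.5 × 14400 + 0.125 × 13600 + 0.375 × 16800 = 7200 + 1700 + 6300 = 15200
EV(B) = 0.5 × 14500 + 0.25 × 7200 + 0.25 × 2400 = 7250 + 1800 + 600 = 9650
Overall = 0.8 × 15200 + 0.2 × 9650 = 12160 + 1930 = 14090

$14,090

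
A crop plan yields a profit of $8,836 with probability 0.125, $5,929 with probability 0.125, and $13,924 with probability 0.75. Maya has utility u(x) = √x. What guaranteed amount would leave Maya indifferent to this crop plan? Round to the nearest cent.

$12,072.52

E[u] = 0.125·√8836 + 0.125·√5929 + 0.75·√13924 = 0.125·94 + 0.125·77 + 0.75·118 = 109.875
CE = (109.875)² = 12072.515625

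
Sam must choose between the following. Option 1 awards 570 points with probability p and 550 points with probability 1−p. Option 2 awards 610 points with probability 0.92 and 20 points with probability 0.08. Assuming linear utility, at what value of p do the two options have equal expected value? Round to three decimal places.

EV(Option 2) = 0.92 × 610 + 0.08 × 20 = 561.2 + 1.6 = 562.8
p·570 + (1−p)·550 = 562.8
20p + 550 = 562.8
p = (562.8 − 550) / 20

p = 0.640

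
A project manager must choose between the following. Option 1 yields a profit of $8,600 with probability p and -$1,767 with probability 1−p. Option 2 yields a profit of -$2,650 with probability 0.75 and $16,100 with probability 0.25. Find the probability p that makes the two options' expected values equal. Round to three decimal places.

EV(Option 2) = 0.75 × (-2650) + 0.25 × 16100 = -1987.5 + 4025 = 2037.5
p·8600 + (1−p)·(-1767) = 2037.5
10367p − 1767 = 2037.5
p = (2037.5 + 1767) / 10367

p = 0.367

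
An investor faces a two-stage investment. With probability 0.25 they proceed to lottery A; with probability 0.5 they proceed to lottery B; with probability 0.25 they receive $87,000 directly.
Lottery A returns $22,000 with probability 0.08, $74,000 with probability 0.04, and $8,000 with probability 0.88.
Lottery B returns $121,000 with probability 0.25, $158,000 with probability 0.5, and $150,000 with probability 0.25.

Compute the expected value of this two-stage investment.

EV(A) = 0.08 × 22000 + 0.04 × 74000 + 0.88 × 8000 = 1760 + 2960 + 7040 = 11760
EV(B) = 0.25 × 121000 + 0.5 × 158000 + 0.25 × 150000 = 30250 + 79000 + 37500 = 146750
Branch C: 87000 (certain)
Overall = 0.25 × 11760 + 0.5 × 146750 + 0.25 × 87000 = 2940 + 73375 + 21750 = 98065

$98,065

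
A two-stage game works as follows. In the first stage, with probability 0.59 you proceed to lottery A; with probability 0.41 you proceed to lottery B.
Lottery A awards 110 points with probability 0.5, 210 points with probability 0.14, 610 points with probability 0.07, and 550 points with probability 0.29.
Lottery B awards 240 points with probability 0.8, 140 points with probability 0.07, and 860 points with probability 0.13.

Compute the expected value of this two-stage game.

297.67 points

EV(A) = 0.5 × 110 + 0.14 × 210 + 0.07 × 610 + 0.29 × 550 = 55 + 29.4 + 42.7 + 159.5 = 286.6
EV(B) = 0.8 × 240 + 0.07 × 140 + 0.13 × 860 = 192 + 9.8 + 111.8 = 313.6
Overall = 0.59 × 286.6 + 0.41 × 313.6 = 169.094 + 128.576 = 297.67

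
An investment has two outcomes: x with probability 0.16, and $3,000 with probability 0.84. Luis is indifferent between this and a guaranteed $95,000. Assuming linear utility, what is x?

0.16·x + 0.84·3000 = 95000
0.16·x = 95000 − 2520 = 92480
x = 92480 / 0.16 = 578000

x = $578,000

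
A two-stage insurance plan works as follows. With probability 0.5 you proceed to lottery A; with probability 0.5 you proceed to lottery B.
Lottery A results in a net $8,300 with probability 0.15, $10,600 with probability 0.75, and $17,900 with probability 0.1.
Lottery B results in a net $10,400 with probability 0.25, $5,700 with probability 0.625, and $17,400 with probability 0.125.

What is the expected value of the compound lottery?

EV(A) = 0.15 × 8300 + 0.75 × 10600 + 0.1 × 17900 = 1245 + 7950 + 1790 = 10985
EV(B) = 0.25 × 10400 + 0.625 × 5700 + 0.125 × 17400 = 2600 + 3562.5 + 2175 = 8337.5
Overall = 0.5 × 10985 + 0.5 × 8337.5 = 5492.5 + 4168.75 = 9661.25

$9,661.25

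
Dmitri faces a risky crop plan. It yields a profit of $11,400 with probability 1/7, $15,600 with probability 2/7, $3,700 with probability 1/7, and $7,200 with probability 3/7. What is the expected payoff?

EV = 1/7 × 11400 + 2/7 × 15600 + 1/7 × 3700 + 3/7 × 7200 = 1628.5714 + 4457.1429 + 528.5714 + 3085.7143 = 9700

$9,700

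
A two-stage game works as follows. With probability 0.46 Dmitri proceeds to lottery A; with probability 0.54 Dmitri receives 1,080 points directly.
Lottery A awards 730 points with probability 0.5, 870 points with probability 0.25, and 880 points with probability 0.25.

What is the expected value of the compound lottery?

952.35 points

EV(A) = 0.5 × 730 + 0.25 × 870 + 0.25 × 880 = 365 + 217.5 + 220 = 802.5
Branch B: 1080 (certain)
Overall = 0.46 × 802.5 + 0.54 × 1080 = 369.15 + 583.2 = 952.35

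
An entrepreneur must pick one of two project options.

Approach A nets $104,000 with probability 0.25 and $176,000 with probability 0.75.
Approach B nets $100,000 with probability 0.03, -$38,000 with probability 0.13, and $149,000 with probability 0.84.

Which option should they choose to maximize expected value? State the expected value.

Approach A ($158,000)

Approach A = 0.25 × 104000 + 0.75 × 176000 = 26000 + 132000 = 158000
Approach B = 0.03 × 100000 + 0.13 × (-38000) + 0.84 × 149000 = 3000 − 4940 + 125160 = 123220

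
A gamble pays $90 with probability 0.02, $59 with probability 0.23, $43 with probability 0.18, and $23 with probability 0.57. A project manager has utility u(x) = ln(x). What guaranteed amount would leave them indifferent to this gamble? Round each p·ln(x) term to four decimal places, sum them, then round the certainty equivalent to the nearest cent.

E[u] = 0.02·ln(90) + 0.23·ln(59) + 0.18·ln(43) + 0.57·ln(23) = 0.0900 + 0.9378 + 0.6770 + 1.7872 = 3.4920
CE = e^3.4920 ≈ 32.85

$32.85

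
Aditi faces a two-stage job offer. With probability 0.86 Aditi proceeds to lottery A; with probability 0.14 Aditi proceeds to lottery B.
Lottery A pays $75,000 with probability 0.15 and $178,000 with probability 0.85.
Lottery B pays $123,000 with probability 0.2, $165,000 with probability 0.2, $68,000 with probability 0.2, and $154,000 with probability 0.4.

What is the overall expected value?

$158,385

EV(A) = 0.15 × 75000 + 0.85 × 178000 = 11250 + 151300 = 162550
EV(B) = 0.2 × 123000 + 0.2 × 165000 + 0.2 × 68000 + 0.4 × 154000 = 24600 + 33000 + 13600 + 61600 = 132800
Overall = 0.86 × 162550 + 0.14 × 132800 = 139793 + 18592 = 158385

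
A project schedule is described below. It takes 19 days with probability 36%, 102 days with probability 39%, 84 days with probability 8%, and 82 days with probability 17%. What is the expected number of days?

EV = 0.36 × 19 + 0.39 × 102 + 0.08 × 84 + 0.17 × 82 = 6.84 + 39.78 + 6.72 + 13.94 = 67.28

67.28 days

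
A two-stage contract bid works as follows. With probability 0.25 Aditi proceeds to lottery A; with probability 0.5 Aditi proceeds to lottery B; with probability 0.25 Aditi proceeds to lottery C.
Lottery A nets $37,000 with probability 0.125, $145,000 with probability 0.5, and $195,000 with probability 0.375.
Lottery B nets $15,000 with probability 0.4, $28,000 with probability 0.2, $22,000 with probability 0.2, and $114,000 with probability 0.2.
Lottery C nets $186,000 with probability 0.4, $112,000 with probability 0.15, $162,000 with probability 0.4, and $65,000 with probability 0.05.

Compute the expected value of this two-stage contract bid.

EV(A) = 0.125 × 37000 + 0.5 × 145000 + 0.375 × 195000 = 4625 + 72500 + 73125 = 150250
EV(B) = 0.4 × 15000 + 0.2 × 28000 + 0.2 × 22000 + 0.2 × 114000 = 6000 + 5600 + 4400 + 22800 = 38800
EV(C) = 0.4 × 186000 + 0.15 × 112000 + 0.4 × 162000 + 0.05 × 65000 = 74400 + 16800 + 64800 + 3250 = 159250
Overall = 0.25 × 150250 + 0.5 × 38800 + 0.25 × 159250 = 37562.5 + 19400 + 39812.5 = 96775

$96,775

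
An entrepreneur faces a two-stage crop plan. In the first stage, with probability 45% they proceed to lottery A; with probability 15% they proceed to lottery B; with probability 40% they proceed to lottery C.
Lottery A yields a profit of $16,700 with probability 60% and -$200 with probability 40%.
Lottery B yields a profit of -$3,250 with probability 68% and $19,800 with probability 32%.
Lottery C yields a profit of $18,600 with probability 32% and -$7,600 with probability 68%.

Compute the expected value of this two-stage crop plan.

$5,405.50

EV(A) = 0.6 × 16700 + 0.4 × (-200) = 10020 − 80 = 9940
EV(B) = 0.68 × (-3250) + 0.32 × 19800 = -2210 + 6336 = 4126
EV(C) = 0.32 × 18600 + 0.68 × (-7600) = 5952 − 5168 = 784
Overall = 0.45 × 9940 + 0.15 × 4126 + 0.4 × 784 = 4473 + 618.9 + 313.6 = 5405.5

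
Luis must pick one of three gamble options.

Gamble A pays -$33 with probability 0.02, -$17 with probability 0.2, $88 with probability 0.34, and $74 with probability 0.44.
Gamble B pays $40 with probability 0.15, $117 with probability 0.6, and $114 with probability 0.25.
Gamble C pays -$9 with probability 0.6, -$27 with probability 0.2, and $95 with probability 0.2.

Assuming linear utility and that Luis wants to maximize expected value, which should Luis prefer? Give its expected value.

Gamble B ($104.70)

Gamble A = 0.02 × (-33) + 0.2 × (-17) + 0.34 × 88 + 0.44 × 74 = -0.66 − 3.4 + 29.92 + 32.56 = 58.42
Gamble B = 0.15 × 40 + 0.6 × 117 + 0.25 × 114 = 6 + 70.2 + 28.5 = 104.7
Gamble C = 0.6 × (-9) + 0.2 × (-27) + 0.2 × 95 = -5.4 − 5.4 + 19 = 8.2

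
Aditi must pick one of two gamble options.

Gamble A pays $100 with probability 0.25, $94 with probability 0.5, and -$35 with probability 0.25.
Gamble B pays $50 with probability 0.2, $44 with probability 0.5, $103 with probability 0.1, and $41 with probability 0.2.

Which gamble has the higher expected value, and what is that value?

Gamble A = 0.25 × 100 + 0.5 × 94 + 0.25 × (-35) = 25 + 47 − 8.75 = 63.25
Gamble B = 0.2 × 50 + 0.5 × 44 + 0.1 × 103 + 0.2 × 41 = 10 + 22 + 10.3 + 8.2 = 50.5

Gamble A ($63.25)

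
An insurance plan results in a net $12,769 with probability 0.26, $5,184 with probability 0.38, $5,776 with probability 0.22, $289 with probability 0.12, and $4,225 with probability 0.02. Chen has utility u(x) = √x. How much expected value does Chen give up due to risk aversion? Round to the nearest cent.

E[u] = 0.26·√12769 + 0.38·√5184 + 0.22·√5776 + 0.12·√289 + 0.02·√4225 = 0.26·113 + 0.38·72 + 0.22·76 + 0.12·17 + 0.02·65 = 76.8
CE = (76.8)² = 5898.24
Risk premium = EV − CE = 6679.76 − 5898.24 = 781.52

$781.52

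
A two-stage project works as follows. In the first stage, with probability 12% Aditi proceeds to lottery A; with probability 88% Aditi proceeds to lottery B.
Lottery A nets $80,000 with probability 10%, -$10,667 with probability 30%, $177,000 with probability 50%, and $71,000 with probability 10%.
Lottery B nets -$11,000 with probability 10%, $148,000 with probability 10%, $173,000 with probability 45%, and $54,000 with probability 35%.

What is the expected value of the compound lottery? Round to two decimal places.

$109,243.99

EV(A) = 0.1 × 80000 + 0.3 × (-10667) + 0.5 × 177000 + 0.1 × 71000 = 8000 − 3200.1 + 88500 + 7100 = 100399.9
EV(B) = 0.1 × (-11000) + 0.1 × 148000 + 0.45 × 173000 + 0.35 × 54000 = -1100 + 14800 + 77850 + 18900 = 110450
Overall = 0.12 × 100399.9 + 0.88 × 110450 = 12047.988 + 97196 = 109243.988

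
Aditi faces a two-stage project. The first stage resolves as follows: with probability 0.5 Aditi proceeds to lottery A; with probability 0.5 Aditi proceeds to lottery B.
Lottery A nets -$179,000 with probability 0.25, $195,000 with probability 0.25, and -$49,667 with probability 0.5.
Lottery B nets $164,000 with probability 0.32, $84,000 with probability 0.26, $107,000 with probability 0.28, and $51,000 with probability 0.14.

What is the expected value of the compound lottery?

EV(A) = 0.25 × (-179000) + 0.25 × 195000 + 0.5 × (-49667) = -44750 + 48750 − 24833.5 = -20833.5
EV(B) = 0.32 × 164000 + 0.26 × 84000 + 0.28 × 107000 + 0.14 × 51000 = 52480 + 21840 + 29960 + 7140 = 111420
Overall = 0.5 × (-20833.5) + 0.5 × 111420 = -10416.75 + 55710 = 45293.25

$45,293.25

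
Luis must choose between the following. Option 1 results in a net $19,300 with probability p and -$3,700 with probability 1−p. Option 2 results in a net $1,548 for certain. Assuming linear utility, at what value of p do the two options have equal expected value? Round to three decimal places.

p = 0.228

p·19300 + (1−p)·(-3700) = 1548
23000p − 3700 = 1548
p = (1548 + 3700) / 23000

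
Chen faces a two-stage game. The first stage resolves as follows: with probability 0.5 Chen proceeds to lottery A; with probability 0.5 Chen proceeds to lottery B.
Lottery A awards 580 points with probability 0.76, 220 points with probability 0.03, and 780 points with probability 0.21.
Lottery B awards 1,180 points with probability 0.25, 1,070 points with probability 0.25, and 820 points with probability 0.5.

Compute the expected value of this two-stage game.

EV(A) = 0.76 × 580 + 0.03 × 220 + 0.21 × 780 = 440.8 + 6.6 + 163.8 = 611.2
EV(B) = 0.25 × 1180 + 0.25 × 1070 + 0.5 × 820 = 295 + 267.5 + 410 = 972.5
Overall = 0.5 × 611.2 + 0.5 × 972.5 = 305.6 + 486.25 = 791.85

791.85 points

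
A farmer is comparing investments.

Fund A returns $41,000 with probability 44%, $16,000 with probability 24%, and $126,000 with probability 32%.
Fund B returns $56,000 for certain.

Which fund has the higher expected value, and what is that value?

Fund A ($62,200)

Fund A = 0.44 × 41000 + 0.24 × 16000 + 0.32 × 126000 = 18040 + 3840 + 40320 = 62200
Fund B: 56000 (certain)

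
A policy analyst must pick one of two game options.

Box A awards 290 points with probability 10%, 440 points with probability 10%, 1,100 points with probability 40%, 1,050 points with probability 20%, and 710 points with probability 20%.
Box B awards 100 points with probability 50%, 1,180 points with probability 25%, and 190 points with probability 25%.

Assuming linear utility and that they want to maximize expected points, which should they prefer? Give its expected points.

Box A (865 points)

Box A = 0.1 × 290 + 0.1 × 440 + 0.4 × 1100 + 0.2 × 1050 + 0.2 × 710 = 29 + 44 + 440 + 210 + 142 = 865
Box B = 0.5 × 100 + 0.25 × 1180 + 0.25 × 190 = 50 + 295 + 47.5 = 392.5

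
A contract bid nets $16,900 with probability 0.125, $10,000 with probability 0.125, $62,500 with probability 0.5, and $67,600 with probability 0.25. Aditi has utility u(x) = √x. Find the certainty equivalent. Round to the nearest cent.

E[u] = 0.125·√16900 + 0.125·√10000 + 0.5·√62500 + 0.25·√67600 = 0.125·130 + 0.125·100 + 0.5·250 + 0.25·260 = 218.75
CE = (218.75)² = 47851.5625

$47,851.56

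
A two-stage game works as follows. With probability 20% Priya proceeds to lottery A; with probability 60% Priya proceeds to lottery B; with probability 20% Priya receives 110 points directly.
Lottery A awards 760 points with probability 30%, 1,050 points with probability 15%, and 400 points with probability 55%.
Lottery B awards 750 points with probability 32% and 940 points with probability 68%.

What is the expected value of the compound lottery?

EV(A) = 0.3 × 760 + 0.15 × 1050 + 0.55 × 400 = 228 + 157.5 + 220 = 605.5
EV(B) = 0.32 × 750 + 0.68 × 940 = 240 + 639.2 = 879.2
Branch C: 110 (certain)
Overall = 0.2 × 605.5 + 0.6 × 879.2 + 0.2 × 110 = 121.1 + 527.52 + 22 = 670.62

670.62 points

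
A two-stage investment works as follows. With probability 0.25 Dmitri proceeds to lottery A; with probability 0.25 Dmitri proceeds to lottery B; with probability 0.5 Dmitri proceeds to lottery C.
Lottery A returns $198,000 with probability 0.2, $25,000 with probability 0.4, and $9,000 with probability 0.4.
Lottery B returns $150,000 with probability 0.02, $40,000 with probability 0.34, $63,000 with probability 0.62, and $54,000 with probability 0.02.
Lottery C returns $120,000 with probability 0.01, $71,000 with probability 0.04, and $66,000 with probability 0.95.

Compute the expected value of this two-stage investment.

EV(A) = 0.2 × 198000 + 0.4 × 25000 + 0.4 × 9000 = 39600 + 10000 + 3600 = 53200
EV(B) = 0.02 × 150000 + 0.34 × 40000 + 0.62 × 63000 + 0.02 × 54000 = 3000 + 13600 + 39060 + 1080 = 56740
EV(C) = 0.01 × 120000 + 0.04 × 71000 + 0.95 × 66000 = 1200 + 2840 + 62700 = 66740
Overall = 0.25 × 53200 + 0.25 × 56740 + 0.5 × 66740 = 13300 + 14185 + 33370 = 60855

$60,855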